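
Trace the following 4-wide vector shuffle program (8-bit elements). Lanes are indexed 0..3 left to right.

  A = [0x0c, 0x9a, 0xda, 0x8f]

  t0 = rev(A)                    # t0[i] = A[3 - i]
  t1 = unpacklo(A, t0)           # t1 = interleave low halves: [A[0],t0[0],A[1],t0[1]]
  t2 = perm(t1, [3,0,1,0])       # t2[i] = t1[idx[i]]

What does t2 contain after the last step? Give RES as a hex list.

RES = [ 0xda  0x0c  0x8f  0x0c ]

  t0: 8f da 9a 0c
  t1: 0c 8f 9a da
  t2: da 0c 8f 0c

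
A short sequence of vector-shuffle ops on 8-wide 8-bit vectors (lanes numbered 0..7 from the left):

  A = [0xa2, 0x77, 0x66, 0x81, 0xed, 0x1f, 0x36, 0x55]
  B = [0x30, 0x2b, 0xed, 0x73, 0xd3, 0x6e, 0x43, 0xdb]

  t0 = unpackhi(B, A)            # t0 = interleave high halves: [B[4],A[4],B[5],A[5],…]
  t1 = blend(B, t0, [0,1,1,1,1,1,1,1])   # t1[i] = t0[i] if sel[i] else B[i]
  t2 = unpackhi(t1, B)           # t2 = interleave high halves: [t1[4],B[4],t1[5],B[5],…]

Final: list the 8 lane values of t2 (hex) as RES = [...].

  t0: d3 ed 6e 1f 43 36 db 55
  t1: 30 ed 6e 1f 43 36 db 55
  t2: 43 d3 36 6e db 43 55 db

RES = [ 0x43  0xd3  0x36  0x6e  0xdb  0x43  0x55  0xdb ]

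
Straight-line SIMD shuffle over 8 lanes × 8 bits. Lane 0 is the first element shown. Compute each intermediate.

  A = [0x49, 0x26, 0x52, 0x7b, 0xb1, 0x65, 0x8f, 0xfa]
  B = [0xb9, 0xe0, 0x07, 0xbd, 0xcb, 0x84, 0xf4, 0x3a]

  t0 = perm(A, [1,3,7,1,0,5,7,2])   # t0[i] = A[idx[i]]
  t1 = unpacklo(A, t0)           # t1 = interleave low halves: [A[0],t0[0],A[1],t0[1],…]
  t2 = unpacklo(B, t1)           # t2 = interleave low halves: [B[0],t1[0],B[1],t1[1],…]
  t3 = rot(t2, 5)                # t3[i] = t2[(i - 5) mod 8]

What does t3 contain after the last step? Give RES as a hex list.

RES = [ 0x26  0x07  0x26  0xbd  0x7b  0xb9  0x49  0xe0 ]

t0 = [0x26, 0x7b, 0xfa, 0x26, 0x49, 0x65, 0xfa, 0x52]
t1 = [0x49, 0x26, 0x26, 0x7b, 0x52, 0xfa, 0x7b, 0x26]
t2 = [0xb9, 0x49, 0xe0, 0x26, 0x07, 0x26, 0xbd, 0x7b]
t3 = [0x26, 0x07, 0x26, 0xbd, 0x7b, 0xb9, 0x49, 0xe0]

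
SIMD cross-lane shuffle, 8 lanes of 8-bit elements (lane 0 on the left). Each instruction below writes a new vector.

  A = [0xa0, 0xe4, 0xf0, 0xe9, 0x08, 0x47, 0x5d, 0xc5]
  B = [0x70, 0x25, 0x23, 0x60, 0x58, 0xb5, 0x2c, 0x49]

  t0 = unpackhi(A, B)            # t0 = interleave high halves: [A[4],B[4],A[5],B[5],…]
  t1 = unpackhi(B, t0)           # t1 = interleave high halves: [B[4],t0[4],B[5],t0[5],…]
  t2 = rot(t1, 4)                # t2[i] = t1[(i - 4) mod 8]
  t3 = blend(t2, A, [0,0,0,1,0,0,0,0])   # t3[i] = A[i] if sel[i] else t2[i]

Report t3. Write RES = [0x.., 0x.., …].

RES = [ 0x2c  0xc5  0x49  0xe9  0x58  0x5d  0xb5  0x2c ]

→ t0 |08|58|47|b5|5d|2c|c5|49|
→ t1 |58|5d|b5|2c|2c|c5|49|49|
→ t2 |2c|c5|49|49|58|5d|b5|2c|
→ t3 |2c|c5|49|e9|58|5d|b5|2c|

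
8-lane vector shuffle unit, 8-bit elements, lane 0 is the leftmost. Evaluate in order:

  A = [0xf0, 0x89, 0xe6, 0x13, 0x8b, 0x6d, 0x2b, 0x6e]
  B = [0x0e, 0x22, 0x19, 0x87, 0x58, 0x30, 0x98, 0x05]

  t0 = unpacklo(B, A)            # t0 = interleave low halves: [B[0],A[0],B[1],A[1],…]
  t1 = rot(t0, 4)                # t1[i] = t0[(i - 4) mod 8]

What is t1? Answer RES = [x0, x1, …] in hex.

  t0: 0e f0 22 89 19 e6 87 13
  t1: 19 e6 87 13 0e f0 22 89

RES = [ 0x19  0xe6  0x87  0x13  0x0e  0xf0  0x22  0x89 ]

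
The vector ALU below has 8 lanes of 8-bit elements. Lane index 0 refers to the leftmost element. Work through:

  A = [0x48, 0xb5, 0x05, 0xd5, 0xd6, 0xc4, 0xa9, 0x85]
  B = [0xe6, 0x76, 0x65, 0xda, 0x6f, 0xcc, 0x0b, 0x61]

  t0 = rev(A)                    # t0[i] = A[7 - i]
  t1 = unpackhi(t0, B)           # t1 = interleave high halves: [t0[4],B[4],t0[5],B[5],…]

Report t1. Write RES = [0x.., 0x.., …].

→ t0 |85|a9|c4|d6|d5|05|b5|48|
→ t1 |d5|6f|05|cc|b5|0b|48|61|

RES = [ 0xd5  0x6f  0x05  0xcc  0xb5  0x0b  0x48  0x61 ]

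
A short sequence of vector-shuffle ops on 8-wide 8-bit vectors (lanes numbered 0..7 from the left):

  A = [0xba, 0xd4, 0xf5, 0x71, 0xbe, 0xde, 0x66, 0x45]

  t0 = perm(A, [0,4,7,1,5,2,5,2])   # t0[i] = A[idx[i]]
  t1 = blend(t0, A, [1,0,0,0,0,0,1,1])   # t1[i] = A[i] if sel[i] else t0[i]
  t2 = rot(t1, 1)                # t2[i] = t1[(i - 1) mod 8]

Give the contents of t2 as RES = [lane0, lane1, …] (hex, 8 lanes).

RES = [ 0x45  0xba  0xbe  0x45  0xd4  0xde  0xf5  0x66 ]

→ t0 |ba|be|45|d4|de|f5|de|f5|
→ t1 |ba|be|45|d4|de|f5|66|45|
→ t2 |45|ba|be|45|d4|de|f5|66|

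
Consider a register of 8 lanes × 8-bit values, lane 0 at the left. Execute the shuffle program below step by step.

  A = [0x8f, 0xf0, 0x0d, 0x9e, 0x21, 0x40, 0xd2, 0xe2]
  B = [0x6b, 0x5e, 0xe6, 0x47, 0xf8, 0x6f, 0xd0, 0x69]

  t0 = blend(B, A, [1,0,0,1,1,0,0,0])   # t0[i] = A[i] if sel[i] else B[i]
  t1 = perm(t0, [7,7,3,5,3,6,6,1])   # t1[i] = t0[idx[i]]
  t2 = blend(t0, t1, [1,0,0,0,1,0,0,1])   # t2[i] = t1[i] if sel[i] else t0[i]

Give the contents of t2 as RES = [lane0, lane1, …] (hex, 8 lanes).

RES = [ 0x69  0x5e  0xe6  0x9e  0x9e  0x6f  0xd0  0x5e ]

→ t0 |8f|5e|e6|9e|21|6f|d0|69|
→ t1 |69|69|9e|6f|9e|d0|d0|5e|
→ t2 |69|5e|e6|9e|9e|6f|d0|5e|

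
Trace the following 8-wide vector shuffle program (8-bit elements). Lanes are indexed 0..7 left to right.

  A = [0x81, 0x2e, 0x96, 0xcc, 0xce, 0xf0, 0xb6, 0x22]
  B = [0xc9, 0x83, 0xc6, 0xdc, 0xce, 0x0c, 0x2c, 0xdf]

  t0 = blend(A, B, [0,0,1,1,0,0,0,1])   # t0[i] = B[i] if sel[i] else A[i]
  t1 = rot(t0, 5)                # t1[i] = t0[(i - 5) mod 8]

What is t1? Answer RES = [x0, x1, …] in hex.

  t0: 81 2e c6 dc ce f0 b6 df
  t1: dc ce f0 b6 df 81 2e c6

RES = [ 0xdc  0xce  0xf0  0xb6  0xdf  0x81  0x2e  0xc6 ]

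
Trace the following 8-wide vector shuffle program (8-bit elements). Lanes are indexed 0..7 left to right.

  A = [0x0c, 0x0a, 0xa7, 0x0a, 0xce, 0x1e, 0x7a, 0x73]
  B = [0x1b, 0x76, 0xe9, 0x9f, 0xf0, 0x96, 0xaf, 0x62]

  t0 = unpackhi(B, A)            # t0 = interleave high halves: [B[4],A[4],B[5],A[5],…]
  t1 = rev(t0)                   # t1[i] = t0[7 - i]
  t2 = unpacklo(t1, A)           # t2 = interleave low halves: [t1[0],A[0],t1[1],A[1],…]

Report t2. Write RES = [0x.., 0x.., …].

RES = [ 0x73  0x0c  0x62  0x0a  0x7a  0xa7  0xaf  0x0a ]

t0 = [0xf0, 0xce, 0x96, 0x1e, 0xaf, 0x7a, 0x62, 0x73]
t1 = [0x73, 0x62, 0x7a, 0xaf, 0x1e, 0x96, 0xce, 0xf0]
t2 = [0x73, 0x0c, 0x62, 0x0a, 0x7a, 0xa7, 0xaf, 0x0a]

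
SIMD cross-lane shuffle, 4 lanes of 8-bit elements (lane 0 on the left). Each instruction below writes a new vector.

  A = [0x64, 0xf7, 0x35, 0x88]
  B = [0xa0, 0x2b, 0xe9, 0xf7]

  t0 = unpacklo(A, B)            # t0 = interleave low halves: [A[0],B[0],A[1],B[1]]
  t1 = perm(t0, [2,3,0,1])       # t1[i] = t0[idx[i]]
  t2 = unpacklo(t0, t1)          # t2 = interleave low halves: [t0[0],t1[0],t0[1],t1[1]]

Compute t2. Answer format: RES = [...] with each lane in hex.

→ t0 |64|a0|f7|2b|
→ t1 |f7|2b|64|a0|
→ t2 |64|f7|a0|2b|

RES = [ 0x64  0xf7  0xa0  0x2b ]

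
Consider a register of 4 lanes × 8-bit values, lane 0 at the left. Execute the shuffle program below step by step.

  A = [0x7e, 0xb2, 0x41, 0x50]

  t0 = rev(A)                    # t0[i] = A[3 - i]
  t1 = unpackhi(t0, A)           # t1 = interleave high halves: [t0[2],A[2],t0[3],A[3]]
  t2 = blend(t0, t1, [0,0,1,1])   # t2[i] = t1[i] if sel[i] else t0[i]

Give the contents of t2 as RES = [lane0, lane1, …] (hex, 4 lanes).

t0 = [0x50, 0x41, 0xb2, 0x7e]
t1 = [0xb2, 0x41, 0x7e, 0x50]
t2 = [0x50, 0x41, 0x7e, 0x50]

RES = [ 0x50  0x41  0x7e  0x50 ]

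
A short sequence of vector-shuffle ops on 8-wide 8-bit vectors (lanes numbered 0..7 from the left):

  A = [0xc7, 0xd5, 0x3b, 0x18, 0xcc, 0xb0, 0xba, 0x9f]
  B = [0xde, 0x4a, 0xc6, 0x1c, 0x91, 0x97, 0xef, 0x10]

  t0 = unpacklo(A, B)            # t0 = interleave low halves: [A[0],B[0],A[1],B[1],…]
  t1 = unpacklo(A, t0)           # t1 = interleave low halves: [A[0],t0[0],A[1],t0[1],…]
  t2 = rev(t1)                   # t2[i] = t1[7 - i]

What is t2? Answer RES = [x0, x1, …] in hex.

→ t0 |c7|de|d5|4a|3b|c6|18|1c|
→ t1 |c7|c7|d5|de|3b|d5|18|4a|
→ t2 |4a|18|d5|3b|de|d5|c7|c7|

RES = [ 0x4a  0x18  0xd5  0x3b  0xde  0xd5  0xc7  0xc7 ]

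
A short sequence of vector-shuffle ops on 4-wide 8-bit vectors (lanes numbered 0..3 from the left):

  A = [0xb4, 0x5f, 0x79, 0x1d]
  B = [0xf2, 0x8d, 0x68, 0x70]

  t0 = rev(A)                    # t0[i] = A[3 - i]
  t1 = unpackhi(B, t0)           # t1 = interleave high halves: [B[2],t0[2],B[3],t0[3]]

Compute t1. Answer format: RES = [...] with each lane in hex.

  t0: 1d 79 5f b4
  t1: 68 5f 70 b4

RES = [ 0x68  0x5f  0x70  0xb4 ]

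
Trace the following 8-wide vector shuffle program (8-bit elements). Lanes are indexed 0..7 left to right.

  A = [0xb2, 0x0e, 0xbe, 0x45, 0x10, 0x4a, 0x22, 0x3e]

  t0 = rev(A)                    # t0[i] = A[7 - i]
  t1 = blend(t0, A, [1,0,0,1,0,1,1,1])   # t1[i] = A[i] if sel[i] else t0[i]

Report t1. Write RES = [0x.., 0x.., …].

RES = [0xb2, 0x22, 0x4a, 0x45, 0x45, 0x4a, 0x22, 0x3e]

t0 = [0x3e, 0x22, 0x4a, 0x10, 0x45, 0xbe, 0x0e, 0xb2]
t1 = [0xb2, 0x22, 0x4a, 0x45, 0x45, 0x4a, 0x22, 0x3e]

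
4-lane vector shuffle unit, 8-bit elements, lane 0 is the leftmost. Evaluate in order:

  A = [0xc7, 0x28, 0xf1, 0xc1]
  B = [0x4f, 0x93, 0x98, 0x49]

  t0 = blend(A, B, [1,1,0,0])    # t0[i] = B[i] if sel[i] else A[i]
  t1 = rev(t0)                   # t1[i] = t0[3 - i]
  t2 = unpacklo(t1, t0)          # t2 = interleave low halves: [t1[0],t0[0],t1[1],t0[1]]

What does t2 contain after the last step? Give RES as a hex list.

RES = [ 0xc1  0x4f  0xf1  0x93 ]

t0 = [0x4f, 0x93, 0xf1, 0xc1]
t1 = [0xc1, 0xf1, 0x93, 0x4f]
t2 = [0xc1, 0x4f, 0xf1, 0x93]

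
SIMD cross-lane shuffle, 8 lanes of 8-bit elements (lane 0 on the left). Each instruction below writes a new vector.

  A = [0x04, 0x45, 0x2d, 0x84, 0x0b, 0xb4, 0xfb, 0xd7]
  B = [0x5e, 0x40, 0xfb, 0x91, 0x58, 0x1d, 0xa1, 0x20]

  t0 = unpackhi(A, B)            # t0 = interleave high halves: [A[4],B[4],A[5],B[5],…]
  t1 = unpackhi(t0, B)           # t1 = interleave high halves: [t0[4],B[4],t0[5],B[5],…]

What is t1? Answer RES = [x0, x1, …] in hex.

RES = [ 0xfb  0x58  0xa1  0x1d  0xd7  0xa1  0x20  0x20 ]

  t0: 0b 58 b4 1d fb a1 d7 20
  t1: fb 58 a1 1d d7 a1 20 20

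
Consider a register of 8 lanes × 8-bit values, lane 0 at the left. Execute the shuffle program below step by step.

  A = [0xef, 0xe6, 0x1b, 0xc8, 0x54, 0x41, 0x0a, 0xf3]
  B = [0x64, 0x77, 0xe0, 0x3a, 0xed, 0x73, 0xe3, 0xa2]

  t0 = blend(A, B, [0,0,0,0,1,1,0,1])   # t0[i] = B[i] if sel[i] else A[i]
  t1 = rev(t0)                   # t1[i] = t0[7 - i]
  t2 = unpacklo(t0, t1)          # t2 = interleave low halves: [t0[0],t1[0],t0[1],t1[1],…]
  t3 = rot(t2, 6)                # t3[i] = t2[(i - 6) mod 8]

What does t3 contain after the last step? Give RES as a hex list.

RES = [0xe6, 0x0a, 0x1b, 0x73, 0xc8, 0xed, 0xef, 0xa2]

t0 = [0xef, 0xe6, 0x1b, 0xc8, 0xed, 0x73, 0x0a, 0xa2]
t1 = [0xa2, 0x0a, 0x73, 0xed, 0xc8, 0x1b, 0xe6, 0xef]
t2 = [0xef, 0xa2, 0xe6, 0x0a, 0x1b, 0x73, 0xc8, 0xed]
t3 = [0xe6, 0x0a, 0x1b, 0x73, 0xc8, 0xed, 0xef, 0xa2]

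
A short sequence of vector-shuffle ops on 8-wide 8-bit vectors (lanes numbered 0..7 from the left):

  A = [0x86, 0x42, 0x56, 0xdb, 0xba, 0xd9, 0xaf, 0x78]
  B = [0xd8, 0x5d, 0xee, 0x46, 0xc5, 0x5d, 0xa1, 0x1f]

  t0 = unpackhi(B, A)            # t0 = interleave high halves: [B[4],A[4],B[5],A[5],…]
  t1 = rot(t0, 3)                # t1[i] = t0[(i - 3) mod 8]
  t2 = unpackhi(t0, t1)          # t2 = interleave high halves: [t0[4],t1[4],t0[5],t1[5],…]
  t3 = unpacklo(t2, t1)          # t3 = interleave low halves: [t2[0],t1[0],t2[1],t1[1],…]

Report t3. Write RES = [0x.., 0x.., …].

  t0: c5 ba 5d d9 a1 af 1f 78
  t1: af 1f 78 c5 ba 5d d9 a1
  t2: a1 ba af 5d 1f d9 78 a1
  t3: a1 af ba 1f af 78 5d c5

RES = [0xa1, 0xaf, 0xba, 0x1f, 0xaf, 0x78, 0x5d, 0xc5]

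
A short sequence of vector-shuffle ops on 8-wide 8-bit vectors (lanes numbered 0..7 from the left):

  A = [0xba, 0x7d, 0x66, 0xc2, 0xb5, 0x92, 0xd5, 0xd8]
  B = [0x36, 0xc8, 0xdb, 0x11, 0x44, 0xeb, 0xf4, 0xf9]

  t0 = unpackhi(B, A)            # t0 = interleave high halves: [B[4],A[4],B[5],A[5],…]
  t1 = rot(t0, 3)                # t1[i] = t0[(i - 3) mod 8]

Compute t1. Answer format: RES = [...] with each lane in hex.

RES = [ 0xd5  0xf9  0xd8  0x44  0xb5  0xeb  0x92  0xf4 ]

→ t0 |44|b5|eb|92|f4|d5|f9|d8|
→ t1 |d5|f9|d8|44|b5|eb|92|f4|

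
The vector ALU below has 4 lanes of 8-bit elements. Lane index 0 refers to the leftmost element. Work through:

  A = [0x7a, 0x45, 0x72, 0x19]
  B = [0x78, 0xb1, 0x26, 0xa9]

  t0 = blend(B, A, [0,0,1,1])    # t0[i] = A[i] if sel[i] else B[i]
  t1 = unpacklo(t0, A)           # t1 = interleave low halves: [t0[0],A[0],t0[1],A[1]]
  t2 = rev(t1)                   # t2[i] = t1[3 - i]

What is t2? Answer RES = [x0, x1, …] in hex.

  t0: 78 b1 72 19
  t1: 78 7a b1 45
  t2: 45 b1 7a 78

RES = [ 0x45  0xb1  0x7a  0x78 ]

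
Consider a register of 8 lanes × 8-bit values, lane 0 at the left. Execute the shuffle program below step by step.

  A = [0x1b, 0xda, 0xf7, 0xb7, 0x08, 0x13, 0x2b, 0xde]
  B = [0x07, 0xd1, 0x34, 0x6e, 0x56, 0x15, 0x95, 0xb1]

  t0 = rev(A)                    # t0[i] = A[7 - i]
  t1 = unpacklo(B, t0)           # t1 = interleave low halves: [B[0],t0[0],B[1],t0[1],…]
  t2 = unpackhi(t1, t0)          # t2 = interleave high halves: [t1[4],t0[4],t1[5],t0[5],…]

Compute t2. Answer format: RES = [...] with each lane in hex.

→ t0 |de|2b|13|08|b7|f7|da|1b|
→ t1 |07|de|d1|2b|34|13|6e|08|
→ t2 |34|b7|13|f7|6e|da|08|1b|

RES = [ 0x34  0xb7  0x13  0xf7  0x6e  0xda  0x08  0x1b ]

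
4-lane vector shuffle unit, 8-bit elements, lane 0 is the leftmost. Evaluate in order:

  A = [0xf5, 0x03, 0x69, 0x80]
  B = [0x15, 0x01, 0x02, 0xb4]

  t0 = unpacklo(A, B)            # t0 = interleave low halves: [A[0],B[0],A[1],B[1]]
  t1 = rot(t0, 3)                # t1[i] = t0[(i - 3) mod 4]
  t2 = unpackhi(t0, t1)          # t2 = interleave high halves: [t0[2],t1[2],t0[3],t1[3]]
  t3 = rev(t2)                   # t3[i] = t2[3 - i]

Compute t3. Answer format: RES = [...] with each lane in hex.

t0 = [0xf5, 0x15, 0x03, 0x01]
t1 = [0x15, 0x03, 0x01, 0xf5]
t2 = [0x03, 0x01, 0x01, 0xf5]
t3 = [0xf5, 0x01, 0x01, 0x03]

RES = [0xf5, 0x01, 0x01, 0x03]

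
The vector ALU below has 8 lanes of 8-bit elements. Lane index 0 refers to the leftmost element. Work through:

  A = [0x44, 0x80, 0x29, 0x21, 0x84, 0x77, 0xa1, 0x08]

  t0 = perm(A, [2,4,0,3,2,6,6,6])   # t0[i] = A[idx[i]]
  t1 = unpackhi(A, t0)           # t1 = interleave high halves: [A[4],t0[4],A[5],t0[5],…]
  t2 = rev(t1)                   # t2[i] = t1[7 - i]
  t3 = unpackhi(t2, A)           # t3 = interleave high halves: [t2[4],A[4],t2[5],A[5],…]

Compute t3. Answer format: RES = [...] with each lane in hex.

RES = [ 0xa1  0x84  0x77  0x77  0x29  0xa1  0x84  0x08 ]

→ t0 |29|84|44|21|29|a1|a1|a1|
→ t1 |84|29|77|a1|a1|a1|08|a1|
→ t2 |a1|08|a1|a1|a1|77|29|84|
→ t3 |a1|84|77|77|29|a1|84|08|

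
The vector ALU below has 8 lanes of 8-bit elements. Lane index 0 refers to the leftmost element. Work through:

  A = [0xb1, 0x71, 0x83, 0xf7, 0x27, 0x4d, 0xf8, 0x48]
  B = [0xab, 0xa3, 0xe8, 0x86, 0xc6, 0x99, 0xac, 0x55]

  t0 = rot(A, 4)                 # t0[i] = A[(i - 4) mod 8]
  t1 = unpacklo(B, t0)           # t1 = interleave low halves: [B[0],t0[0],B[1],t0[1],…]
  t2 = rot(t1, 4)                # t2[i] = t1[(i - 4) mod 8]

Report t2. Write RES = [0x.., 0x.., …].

RES = [ 0xe8  0xf8  0x86  0x48  0xab  0x27  0xa3  0x4d ]

  t0: 27 4d f8 48 b1 71 83 f7
  t1: ab 27 a3 4d e8 f8 86 48
  t2: e8 f8 86 48 ab 27 a3 4d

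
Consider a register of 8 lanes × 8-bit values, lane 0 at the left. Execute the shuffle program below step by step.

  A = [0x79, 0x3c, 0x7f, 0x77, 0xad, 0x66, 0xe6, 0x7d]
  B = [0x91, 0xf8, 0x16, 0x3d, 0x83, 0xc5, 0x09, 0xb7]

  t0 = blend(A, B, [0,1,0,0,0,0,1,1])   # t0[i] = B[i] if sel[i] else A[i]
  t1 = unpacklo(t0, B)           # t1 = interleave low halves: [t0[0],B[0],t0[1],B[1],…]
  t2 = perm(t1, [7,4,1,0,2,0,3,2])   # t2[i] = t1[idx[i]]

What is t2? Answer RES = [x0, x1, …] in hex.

RES = [0x3d, 0x7f, 0x91, 0x79, 0xf8, 0x79, 0xf8, 0xf8]

  t0: 79 f8 7f 77 ad 66 09 b7
  t1: 79 91 f8 f8 7f 16 77 3d
  t2: 3d 7f 91 79 f8 79 f8 f8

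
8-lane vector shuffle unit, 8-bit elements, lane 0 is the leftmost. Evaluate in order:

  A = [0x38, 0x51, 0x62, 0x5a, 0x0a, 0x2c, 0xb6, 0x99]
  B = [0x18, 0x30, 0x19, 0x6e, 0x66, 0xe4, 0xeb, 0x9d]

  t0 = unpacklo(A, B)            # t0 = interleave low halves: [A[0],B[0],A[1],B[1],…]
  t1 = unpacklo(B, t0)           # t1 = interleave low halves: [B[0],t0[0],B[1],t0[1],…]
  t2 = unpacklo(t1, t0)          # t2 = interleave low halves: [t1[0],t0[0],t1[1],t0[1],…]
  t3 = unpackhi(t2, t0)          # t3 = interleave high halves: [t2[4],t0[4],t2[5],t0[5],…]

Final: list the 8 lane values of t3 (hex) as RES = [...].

RES = [0x30, 0x62, 0x51, 0x19, 0x18, 0x5a, 0x30, 0x6e]

t0 = [0x38, 0x18, 0x51, 0x30, 0x62, 0x19, 0x5a, 0x6e]
t1 = [0x18, 0x38, 0x30, 0x18, 0x19, 0x51, 0x6e, 0x30]
t2 = [0x18, 0x38, 0x38, 0x18, 0x30, 0x51, 0x18, 0x30]
t3 = [0x30, 0x62, 0x51, 0x19, 0x18, 0x5a, 0x30, 0x6e]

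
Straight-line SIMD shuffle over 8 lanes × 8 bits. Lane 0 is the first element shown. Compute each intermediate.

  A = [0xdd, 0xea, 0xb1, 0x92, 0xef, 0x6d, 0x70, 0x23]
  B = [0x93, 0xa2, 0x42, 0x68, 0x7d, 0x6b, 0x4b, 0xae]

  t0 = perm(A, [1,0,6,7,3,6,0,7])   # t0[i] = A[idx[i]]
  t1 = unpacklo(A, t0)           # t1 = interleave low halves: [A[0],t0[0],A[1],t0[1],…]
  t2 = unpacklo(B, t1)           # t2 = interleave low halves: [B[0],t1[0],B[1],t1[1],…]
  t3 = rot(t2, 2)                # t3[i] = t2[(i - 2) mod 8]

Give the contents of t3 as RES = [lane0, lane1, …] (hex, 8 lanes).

  t0: ea dd 70 23 92 70 dd 23
  t1: dd ea ea dd b1 70 92 23
  t2: 93 dd a2 ea 42 ea 68 dd
  t3: 68 dd 93 dd a2 ea 42 ea

RES = [ 0x68  0xdd  0x93  0xdd  0xa2  0xea  0x42  0xea ]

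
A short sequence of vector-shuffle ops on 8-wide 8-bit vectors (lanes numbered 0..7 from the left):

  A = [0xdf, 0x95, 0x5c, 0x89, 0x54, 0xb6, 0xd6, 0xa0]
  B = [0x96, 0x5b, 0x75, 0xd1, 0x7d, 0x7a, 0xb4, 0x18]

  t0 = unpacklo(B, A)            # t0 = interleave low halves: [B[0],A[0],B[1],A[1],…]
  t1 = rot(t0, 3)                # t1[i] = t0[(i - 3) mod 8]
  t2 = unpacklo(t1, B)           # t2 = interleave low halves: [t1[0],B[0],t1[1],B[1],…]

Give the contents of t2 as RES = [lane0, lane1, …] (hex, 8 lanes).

→ t0 |96|df|5b|95|75|5c|d1|89|
→ t1 |5c|d1|89|96|df|5b|95|75|
→ t2 |5c|96|d1|5b|89|75|96|d1|

RES = [0x5c, 0x96, 0xd1, 0x5b, 0x89, 0x75, 0x96, 0xd1]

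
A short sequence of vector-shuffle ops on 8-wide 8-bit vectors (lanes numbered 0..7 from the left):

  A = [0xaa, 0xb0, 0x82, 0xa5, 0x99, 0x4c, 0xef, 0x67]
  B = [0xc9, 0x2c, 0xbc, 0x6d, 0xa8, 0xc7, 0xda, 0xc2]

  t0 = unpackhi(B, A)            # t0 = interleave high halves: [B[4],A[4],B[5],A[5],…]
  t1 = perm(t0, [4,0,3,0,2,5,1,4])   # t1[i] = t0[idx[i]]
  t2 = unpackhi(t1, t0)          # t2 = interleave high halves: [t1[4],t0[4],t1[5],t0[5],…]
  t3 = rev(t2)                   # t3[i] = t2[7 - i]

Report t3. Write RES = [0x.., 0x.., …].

RES = [ 0x67  0xda  0xc2  0x99  0xef  0xef  0xda  0xc7 ]

  t0: a8 99 c7 4c da ef c2 67
  t1: da a8 4c a8 c7 ef 99 da
  t2: c7 da ef ef 99 c2 da 67
  t3: 67 da c2 99 ef ef da c7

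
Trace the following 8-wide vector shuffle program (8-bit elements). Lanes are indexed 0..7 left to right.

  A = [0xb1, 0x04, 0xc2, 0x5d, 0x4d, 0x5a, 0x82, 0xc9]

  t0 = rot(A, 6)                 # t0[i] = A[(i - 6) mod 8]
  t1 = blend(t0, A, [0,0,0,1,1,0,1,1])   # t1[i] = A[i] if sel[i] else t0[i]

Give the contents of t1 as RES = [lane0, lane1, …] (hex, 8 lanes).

→ t0 |c2|5d|4d|5a|82|c9|b1|04|
→ t1 |c2|5d|4d|5d|4d|c9|82|c9|

RES = [0xc2, 0x5d, 0x4d, 0x5d, 0x4d, 0xc9, 0x82, 0xc9]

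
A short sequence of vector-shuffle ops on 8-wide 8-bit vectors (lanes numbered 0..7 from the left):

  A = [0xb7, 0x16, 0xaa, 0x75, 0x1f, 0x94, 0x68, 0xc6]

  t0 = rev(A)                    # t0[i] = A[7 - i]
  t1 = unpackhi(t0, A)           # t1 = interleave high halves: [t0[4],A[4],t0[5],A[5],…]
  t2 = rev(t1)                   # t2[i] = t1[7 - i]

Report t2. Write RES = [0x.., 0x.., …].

t0 = [0xc6, 0x68, 0x94, 0x1f, 0x75, 0xaa, 0x16, 0xb7]
t1 = [0x75, 0x1f, 0xaa, 0x94, 0x16, 0x68, 0xb7, 0xc6]
t2 = [0xc6, 0xb7, 0x68, 0x16, 0x94, 0xaa, 0x1f, 0x75]

RES = [0xc6, 0xb7, 0x68, 0x16, 0x94, 0xaa, 0x1f, 0x75]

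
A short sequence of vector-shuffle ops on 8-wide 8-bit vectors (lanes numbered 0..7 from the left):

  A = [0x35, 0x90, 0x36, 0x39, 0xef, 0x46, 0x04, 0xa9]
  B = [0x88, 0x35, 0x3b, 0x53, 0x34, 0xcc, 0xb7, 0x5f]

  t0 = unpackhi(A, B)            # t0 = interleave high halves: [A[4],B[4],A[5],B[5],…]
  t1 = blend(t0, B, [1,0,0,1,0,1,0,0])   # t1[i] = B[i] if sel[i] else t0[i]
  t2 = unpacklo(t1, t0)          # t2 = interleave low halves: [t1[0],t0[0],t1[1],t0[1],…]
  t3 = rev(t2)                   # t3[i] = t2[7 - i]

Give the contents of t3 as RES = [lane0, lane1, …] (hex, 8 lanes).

RES = [0xcc, 0x53, 0x46, 0x46, 0x34, 0x34, 0xef, 0x88]

→ t0 |ef|34|46|cc|04|b7|a9|5f|
→ t1 |88|34|46|53|04|cc|a9|5f|
→ t2 |88|ef|34|34|46|46|53|cc|
→ t3 |cc|53|46|46|34|34|ef|88|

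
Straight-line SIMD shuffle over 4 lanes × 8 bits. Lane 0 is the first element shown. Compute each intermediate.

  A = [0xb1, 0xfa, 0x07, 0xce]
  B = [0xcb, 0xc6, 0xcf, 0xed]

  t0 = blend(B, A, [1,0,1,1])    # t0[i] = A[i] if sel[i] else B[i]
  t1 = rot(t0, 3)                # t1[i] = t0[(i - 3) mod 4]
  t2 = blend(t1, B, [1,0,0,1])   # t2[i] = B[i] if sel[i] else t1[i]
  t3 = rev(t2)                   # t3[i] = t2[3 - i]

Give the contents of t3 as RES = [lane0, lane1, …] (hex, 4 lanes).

RES = [ 0xed  0xce  0x07  0xcb ]

t0 = [0xb1, 0xc6, 0x07, 0xce]
t1 = [0xc6, 0x07, 0xce, 0xb1]
t2 = [0xcb, 0x07, 0xce, 0xed]
t3 = [0xed, 0xce, 0x07, 0xcb]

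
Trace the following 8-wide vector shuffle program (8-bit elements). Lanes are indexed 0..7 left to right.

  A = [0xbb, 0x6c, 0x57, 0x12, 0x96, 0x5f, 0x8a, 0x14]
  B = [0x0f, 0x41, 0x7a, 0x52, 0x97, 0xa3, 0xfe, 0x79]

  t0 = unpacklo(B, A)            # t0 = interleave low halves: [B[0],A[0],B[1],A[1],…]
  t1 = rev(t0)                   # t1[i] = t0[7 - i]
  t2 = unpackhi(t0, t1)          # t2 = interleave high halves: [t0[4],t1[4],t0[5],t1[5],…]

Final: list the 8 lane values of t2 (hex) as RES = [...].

RES = [ 0x7a  0x6c  0x57  0x41  0x52  0xbb  0x12  0x0f ]

→ t0 |0f|bb|41|6c|7a|57|52|12|
→ t1 |12|52|57|7a|6c|41|bb|0f|
→ t2 |7a|6c|57|41|52|bb|12|0f|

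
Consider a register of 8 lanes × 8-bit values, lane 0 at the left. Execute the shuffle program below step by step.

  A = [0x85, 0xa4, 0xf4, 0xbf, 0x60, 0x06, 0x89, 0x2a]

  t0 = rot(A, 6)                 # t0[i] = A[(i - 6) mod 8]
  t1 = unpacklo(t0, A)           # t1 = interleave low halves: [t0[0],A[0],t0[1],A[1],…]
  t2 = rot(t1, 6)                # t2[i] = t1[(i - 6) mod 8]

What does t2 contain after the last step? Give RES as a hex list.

→ t0 |f4|bf|60|06|89|2a|85|a4|
→ t1 |f4|85|bf|a4|60|f4|06|bf|
→ t2 |bf|a4|60|f4|06|bf|f4|85|

RES = [ 0xbf  0xa4  0x60  0xf4  0x06  0xbf  0xf4  0x85 ]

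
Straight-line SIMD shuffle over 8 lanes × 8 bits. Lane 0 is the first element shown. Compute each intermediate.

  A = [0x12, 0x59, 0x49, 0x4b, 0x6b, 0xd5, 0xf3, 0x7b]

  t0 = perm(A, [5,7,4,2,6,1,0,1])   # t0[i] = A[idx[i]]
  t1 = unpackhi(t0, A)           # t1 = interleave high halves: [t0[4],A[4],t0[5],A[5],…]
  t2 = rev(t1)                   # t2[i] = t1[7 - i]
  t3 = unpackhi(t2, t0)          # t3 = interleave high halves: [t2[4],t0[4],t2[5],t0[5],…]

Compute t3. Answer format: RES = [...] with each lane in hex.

  t0: d5 7b 6b 49 f3 59 12 59
  t1: f3 6b 59 d5 12 f3 59 7b
  t2: 7b 59 f3 12 d5 59 6b f3
  t3: d5 f3 59 59 6b 12 f3 59

RES = [ 0xd5  0xf3  0x59  0x59  0x6b  0x12  0xf3  0x59 ]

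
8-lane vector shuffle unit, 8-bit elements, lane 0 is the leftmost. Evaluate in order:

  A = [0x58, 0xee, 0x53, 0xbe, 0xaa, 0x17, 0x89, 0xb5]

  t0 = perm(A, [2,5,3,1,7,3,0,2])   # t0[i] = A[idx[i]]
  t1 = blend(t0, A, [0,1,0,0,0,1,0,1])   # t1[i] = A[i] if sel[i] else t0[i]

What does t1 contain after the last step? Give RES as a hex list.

RES = [0x53, 0xee, 0xbe, 0xee, 0xb5, 0x17, 0x58, 0xb5]

  t0: 53 17 be ee b5 be 58 53
  t1: 53 ee be ee b5 17 58 b5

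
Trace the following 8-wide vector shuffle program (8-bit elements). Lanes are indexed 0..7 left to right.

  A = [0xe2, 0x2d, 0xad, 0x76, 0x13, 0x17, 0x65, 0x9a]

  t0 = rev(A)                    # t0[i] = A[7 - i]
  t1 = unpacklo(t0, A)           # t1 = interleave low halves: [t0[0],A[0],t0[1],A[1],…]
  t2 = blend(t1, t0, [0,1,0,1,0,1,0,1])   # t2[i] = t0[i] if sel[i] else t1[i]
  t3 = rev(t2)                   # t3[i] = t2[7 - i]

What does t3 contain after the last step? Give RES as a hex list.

  t0: 9a 65 17 13 76 ad 2d e2
  t1: 9a e2 65 2d 17 ad 13 76
  t2: 9a 65 65 13 17 ad 13 e2
  t3: e2 13 ad 17 13 65 65 9a

RES = [0xe2, 0x13, 0xad, 0x17, 0x13, 0x65, 0x65, 0x9a]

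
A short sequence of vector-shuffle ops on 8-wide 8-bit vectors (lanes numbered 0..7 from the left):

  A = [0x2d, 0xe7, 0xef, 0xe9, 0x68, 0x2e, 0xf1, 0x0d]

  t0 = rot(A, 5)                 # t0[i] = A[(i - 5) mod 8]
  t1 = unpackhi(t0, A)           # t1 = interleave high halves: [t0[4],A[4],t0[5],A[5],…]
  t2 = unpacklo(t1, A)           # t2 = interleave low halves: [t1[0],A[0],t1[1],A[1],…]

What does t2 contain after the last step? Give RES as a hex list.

  t0: e9 68 2e f1 0d 2d e7 ef
  t1: 0d 68 2d 2e e7 f1 ef 0d
  t2: 0d 2d 68 e7 2d ef 2e e9

RES = [ 0x0d  0x2d  0x68  0xe7  0x2d  0xef  0x2e  0xe9 ]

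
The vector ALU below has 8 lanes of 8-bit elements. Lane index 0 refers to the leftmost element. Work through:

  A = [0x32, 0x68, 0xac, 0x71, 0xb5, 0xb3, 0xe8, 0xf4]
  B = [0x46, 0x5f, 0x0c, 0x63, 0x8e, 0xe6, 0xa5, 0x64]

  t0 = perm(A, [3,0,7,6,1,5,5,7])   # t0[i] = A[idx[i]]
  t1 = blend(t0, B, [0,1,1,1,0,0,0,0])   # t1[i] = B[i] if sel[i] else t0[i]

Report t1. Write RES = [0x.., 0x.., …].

t0 = [0x71, 0x32, 0xf4, 0xe8, 0x68, 0xb3, 0xb3, 0xf4]
t1 = [0x71, 0x5f, 0x0c, 0x63, 0x68, 0xb3, 0xb3, 0xf4]

RES = [0x71, 0x5f, 0x0c, 0x63, 0x68, 0xb3, 0xb3, 0xf4]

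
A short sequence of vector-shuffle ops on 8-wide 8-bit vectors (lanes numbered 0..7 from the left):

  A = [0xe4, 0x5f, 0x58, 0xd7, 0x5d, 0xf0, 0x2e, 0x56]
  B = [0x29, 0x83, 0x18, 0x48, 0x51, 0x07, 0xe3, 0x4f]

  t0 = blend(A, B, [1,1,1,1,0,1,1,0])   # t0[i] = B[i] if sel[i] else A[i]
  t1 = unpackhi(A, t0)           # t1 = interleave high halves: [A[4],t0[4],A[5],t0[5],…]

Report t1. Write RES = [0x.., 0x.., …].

RES = [ 0x5d  0x5d  0xf0  0x07  0x2e  0xe3  0x56  0x56 ]

  t0: 29 83 18 48 5d 07 e3 56
  t1: 5d 5d f0 07 2e e3 56 56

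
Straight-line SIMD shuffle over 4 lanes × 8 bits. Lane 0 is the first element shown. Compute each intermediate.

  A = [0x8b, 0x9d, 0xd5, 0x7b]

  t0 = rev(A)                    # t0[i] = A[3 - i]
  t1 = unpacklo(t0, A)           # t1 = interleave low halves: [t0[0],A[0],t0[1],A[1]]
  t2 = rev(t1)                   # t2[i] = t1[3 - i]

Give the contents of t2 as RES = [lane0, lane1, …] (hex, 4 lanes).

  t0: 7b d5 9d 8b
  t1: 7b 8b d5 9d
  t2: 9d d5 8b 7b

RES = [ 0x9d  0xd5  0x8b  0x7b ]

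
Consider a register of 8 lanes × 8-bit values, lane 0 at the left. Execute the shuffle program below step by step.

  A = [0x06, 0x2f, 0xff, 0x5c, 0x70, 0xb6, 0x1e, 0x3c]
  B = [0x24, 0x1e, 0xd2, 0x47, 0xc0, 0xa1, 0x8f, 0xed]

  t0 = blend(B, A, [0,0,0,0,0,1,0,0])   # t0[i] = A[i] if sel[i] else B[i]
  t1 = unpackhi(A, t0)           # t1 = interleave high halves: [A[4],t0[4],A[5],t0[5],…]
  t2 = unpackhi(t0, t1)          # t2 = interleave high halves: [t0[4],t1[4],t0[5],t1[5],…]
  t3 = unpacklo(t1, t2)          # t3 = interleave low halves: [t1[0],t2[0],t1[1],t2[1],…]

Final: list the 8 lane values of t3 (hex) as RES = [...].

RES = [0x70, 0xc0, 0xc0, 0x1e, 0xb6, 0xb6, 0xb6, 0x8f]

t0 = [0x24, 0x1e, 0xd2, 0x47, 0xc0, 0xb6, 0x8f, 0xed]
t1 = [0x70, 0xc0, 0xb6, 0xb6, 0x1e, 0x8f, 0x3c, 0xed]
t2 = [0xc0, 0x1e, 0xb6, 0x8f, 0x8f, 0x3c, 0xed, 0xed]
t3 = [0x70, 0xc0, 0xc0, 0x1e, 0xb6, 0xb6, 0xb6, 0x8f]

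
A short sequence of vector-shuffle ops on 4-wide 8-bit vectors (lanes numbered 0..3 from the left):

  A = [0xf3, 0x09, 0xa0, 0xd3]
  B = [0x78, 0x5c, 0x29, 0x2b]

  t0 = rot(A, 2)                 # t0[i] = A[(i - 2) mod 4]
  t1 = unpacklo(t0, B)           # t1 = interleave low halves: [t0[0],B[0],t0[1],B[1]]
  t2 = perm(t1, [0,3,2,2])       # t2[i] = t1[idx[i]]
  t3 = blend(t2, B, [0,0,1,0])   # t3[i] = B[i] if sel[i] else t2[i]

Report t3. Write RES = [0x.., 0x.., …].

  t0: a0 d3 f3 09
  t1: a0 78 d3 5c
  t2: a0 5c d3 d3
  t3: a0 5c 29 d3

RES = [ 0xa0  0x5c  0x29  0xd3 ]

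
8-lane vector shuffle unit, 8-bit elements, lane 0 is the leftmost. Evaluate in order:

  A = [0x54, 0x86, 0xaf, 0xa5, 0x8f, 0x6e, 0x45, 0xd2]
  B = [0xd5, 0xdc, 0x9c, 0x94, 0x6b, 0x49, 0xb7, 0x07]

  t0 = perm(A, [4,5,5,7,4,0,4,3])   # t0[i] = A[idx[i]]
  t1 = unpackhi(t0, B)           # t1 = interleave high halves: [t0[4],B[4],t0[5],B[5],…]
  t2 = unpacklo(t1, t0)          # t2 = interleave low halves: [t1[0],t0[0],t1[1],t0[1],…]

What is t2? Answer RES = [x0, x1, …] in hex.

  t0: 8f 6e 6e d2 8f 54 8f a5
  t1: 8f 6b 54 49 8f b7 a5 07
  t2: 8f 8f 6b 6e 54 6e 49 d2

RES = [0x8f, 0x8f, 0x6b, 0x6e, 0x54, 0x6e, 0x49, 0xd2]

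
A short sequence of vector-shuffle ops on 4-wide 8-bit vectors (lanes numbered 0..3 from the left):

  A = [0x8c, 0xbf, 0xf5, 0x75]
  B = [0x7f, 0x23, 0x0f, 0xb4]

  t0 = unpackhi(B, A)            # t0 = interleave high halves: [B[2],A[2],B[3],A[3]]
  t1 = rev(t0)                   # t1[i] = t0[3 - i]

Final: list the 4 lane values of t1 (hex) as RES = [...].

t0 = [0x0f, 0xf5, 0xb4, 0x75]
t1 = [0x75, 0xb4, 0xf5, 0x0f]

RES = [ 0x75  0xb4  0xf5  0x0f ]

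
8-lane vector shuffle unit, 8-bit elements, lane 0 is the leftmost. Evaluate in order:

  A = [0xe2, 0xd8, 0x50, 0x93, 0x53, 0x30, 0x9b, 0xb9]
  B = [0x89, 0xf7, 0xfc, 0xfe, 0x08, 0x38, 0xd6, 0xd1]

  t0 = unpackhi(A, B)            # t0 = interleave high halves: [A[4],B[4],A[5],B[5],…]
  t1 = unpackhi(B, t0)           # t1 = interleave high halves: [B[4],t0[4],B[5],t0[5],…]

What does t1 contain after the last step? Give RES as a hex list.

RES = [0x08, 0x9b, 0x38, 0xd6, 0xd6, 0xb9, 0xd1, 0xd1]

t0 = [0x53, 0x08, 0x30, 0x38, 0x9b, 0xd6, 0xb9, 0xd1]
t1 = [0x08, 0x9b, 0x38, 0xd6, 0xd6, 0xb9, 0xd1, 0xd1]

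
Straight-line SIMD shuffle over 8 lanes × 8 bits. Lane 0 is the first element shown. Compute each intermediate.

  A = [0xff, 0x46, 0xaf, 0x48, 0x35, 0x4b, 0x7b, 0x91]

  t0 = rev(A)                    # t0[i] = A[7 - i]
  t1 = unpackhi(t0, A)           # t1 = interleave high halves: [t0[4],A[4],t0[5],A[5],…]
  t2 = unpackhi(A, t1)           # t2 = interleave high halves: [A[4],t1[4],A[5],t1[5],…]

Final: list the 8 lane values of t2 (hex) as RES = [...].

RES = [0x35, 0x46, 0x4b, 0x7b, 0x7b, 0xff, 0x91, 0x91]

t0 = [0x91, 0x7b, 0x4b, 0x35, 0x48, 0xaf, 0x46, 0xff]
t1 = [0x48, 0x35, 0xaf, 0x4b, 0x46, 0x7b, 0xff, 0x91]
t2 = [0x35, 0x46, 0x4b, 0x7b, 0x7b, 0xff, 0x91, 0x91]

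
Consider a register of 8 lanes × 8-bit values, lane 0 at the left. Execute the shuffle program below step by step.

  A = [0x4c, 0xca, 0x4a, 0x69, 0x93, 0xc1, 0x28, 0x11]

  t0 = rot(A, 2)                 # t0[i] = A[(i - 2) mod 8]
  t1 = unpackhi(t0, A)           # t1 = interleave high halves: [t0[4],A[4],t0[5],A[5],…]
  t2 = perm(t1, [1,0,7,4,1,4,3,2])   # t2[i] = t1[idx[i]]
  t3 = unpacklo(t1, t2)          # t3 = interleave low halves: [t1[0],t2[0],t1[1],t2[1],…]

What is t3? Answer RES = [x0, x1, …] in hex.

→ t0 |28|11|4c|ca|4a|69|93|c1|
→ t1 |4a|93|69|c1|93|28|c1|11|
→ t2 |93|4a|11|93|93|93|c1|69|
→ t3 |4a|93|93|4a|69|11|c1|93|

RES = [ 0x4a  0x93  0x93  0x4a  0x69  0x11  0xc1  0x93 ]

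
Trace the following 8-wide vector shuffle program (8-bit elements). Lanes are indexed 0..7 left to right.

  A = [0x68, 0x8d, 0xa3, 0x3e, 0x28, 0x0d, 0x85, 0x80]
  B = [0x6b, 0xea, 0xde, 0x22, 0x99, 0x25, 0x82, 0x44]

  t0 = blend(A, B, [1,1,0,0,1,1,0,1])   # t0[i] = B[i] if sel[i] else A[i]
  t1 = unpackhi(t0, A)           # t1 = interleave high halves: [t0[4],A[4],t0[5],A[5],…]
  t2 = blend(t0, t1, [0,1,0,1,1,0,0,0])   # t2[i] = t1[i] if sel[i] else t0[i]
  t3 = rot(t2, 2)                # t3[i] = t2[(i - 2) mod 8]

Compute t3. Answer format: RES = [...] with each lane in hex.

  t0: 6b ea a3 3e 99 25 85 44
  t1: 99 28 25 0d 85 85 44 80
  t2: 6b 28 a3 0d 85 25 85 44
  t3: 85 44 6b 28 a3 0d 85 25

RES = [ 0x85  0x44  0x6b  0x28  0xa3  0x0d  0x85  0x25 ]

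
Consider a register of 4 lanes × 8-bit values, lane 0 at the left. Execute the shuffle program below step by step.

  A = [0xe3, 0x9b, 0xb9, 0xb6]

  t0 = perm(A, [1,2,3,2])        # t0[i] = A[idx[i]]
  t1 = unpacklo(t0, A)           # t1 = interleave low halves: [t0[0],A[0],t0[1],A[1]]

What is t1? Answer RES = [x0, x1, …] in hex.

  t0: 9b b9 b6 b9
  t1: 9b e3 b9 9b

RES = [ 0x9b  0xe3  0xb9  0x9b ]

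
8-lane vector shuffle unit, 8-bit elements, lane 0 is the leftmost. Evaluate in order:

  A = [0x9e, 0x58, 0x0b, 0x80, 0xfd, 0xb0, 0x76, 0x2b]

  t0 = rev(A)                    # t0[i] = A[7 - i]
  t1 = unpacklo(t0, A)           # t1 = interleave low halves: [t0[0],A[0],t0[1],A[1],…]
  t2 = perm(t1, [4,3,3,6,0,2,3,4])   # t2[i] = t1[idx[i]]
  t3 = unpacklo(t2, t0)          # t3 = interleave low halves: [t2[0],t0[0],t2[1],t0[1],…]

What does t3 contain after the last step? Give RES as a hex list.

  t0: 2b 76 b0 fd 80 0b 58 9e
  t1: 2b 9e 76 58 b0 0b fd 80
  t2: b0 58 58 fd 2b 76 58 b0
  t3: b0 2b 58 76 58 b0 fd fd

RES = [0xb0, 0x2b, 0x58, 0x76, 0x58, 0xb0, 0xfd, 0xfd]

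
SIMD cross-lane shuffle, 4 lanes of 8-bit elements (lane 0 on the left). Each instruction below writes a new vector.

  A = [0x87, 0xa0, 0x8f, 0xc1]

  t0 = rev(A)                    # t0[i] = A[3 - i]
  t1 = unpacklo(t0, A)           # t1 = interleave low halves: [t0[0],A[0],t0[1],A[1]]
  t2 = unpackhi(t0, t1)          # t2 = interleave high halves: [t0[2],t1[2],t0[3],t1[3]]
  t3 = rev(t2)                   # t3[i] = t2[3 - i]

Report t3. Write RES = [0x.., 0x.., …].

RES = [0xa0, 0x87, 0x8f, 0xa0]

  t0: c1 8f a0 87
  t1: c1 87 8f a0
  t2: a0 8f 87 a0
  t3: a0 87 8f a0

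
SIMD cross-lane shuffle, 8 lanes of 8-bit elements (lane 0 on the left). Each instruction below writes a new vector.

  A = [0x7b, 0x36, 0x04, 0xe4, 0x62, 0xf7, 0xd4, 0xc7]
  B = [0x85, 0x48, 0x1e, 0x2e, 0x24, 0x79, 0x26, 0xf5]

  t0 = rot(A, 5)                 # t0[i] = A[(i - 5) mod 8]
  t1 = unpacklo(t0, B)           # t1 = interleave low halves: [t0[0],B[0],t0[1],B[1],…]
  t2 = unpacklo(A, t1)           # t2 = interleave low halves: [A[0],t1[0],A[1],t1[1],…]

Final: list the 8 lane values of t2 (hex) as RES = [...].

RES = [ 0x7b  0xe4  0x36  0x85  0x04  0x62  0xe4  0x48 ]

→ t0 |e4|62|f7|d4|c7|7b|36|04|
→ t1 |e4|85|62|48|f7|1e|d4|2e|
→ t2 |7b|e4|36|85|04|62|e4|48|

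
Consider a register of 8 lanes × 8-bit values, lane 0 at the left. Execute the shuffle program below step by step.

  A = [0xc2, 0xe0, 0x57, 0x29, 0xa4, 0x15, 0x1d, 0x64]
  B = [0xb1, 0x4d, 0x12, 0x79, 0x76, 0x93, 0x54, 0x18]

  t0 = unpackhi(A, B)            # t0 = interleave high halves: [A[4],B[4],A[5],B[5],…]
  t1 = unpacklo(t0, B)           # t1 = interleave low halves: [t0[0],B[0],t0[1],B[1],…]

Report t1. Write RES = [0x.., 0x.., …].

  t0: a4 76 15 93 1d 54 64 18
  t1: a4 b1 76 4d 15 12 93 79

RES = [ 0xa4  0xb1  0x76  0x4d  0x15  0x12  0x93  0x79 ]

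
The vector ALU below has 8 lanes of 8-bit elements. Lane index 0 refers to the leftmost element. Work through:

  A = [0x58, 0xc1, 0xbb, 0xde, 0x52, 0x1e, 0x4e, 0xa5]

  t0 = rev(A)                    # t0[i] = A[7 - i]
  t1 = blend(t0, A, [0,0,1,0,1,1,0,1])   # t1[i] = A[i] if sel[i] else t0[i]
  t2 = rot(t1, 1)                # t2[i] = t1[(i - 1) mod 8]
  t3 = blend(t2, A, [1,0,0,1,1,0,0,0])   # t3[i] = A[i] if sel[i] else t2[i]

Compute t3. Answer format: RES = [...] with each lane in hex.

RES = [ 0x58  0xa5  0x4e  0xde  0x52  0x52  0x1e  0xc1 ]

t0 = [0xa5, 0x4e, 0x1e, 0x52, 0xde, 0xbb, 0xc1, 0x58]
t1 = [0xa5, 0x4e, 0xbb, 0x52, 0x52, 0x1e, 0xc1, 0xa5]
t2 = [0xa5, 0xa5, 0x4e, 0xbb, 0x52, 0x52, 0x1e, 0xc1]
t3 = [0x58, 0xa5, 0x4e, 0xde, 0x52, 0x52, 0x1e, 0xc1]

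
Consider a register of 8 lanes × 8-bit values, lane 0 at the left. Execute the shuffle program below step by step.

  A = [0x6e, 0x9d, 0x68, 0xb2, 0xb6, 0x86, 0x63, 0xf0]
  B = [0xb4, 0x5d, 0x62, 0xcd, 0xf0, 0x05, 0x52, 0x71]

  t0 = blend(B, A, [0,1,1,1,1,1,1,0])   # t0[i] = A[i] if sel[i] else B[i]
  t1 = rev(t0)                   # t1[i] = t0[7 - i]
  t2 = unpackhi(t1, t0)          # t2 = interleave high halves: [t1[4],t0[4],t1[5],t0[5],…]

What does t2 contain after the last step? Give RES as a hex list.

t0 = [0xb4, 0x9d, 0x68, 0xb2, 0xb6, 0x86, 0x63, 0x71]
t1 = [0x71, 0x63, 0x86, 0xb6, 0xb2, 0x68, 0x9d, 0xb4]
t2 = [0xb2, 0xb6, 0x68, 0x86, 0x9d, 0x63, 0xb4, 0x71]

RES = [ 0xb2  0xb6  0x68  0x86  0x9d  0x63  0xb4  0x71 ]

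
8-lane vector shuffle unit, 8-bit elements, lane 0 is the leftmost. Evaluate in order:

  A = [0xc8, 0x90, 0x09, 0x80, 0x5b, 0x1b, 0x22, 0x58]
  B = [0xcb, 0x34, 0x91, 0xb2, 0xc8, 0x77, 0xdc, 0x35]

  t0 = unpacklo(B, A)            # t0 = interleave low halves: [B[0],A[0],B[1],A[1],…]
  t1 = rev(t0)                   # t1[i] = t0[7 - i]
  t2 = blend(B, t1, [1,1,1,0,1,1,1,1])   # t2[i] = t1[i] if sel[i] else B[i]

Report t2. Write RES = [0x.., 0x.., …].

RES = [ 0x80  0xb2  0x09  0xb2  0x90  0x34  0xc8  0xcb ]

t0 = [0xcb, 0xc8, 0x34, 0x90, 0x91, 0x09, 0xb2, 0x80]
t1 = [0x80, 0xb2, 0x09, 0x91, 0x90, 0x34, 0xc8, 0xcb]
t2 = [0x80, 0xb2, 0x09, 0xb2, 0x90, 0x34, 0xc8, 0xcb]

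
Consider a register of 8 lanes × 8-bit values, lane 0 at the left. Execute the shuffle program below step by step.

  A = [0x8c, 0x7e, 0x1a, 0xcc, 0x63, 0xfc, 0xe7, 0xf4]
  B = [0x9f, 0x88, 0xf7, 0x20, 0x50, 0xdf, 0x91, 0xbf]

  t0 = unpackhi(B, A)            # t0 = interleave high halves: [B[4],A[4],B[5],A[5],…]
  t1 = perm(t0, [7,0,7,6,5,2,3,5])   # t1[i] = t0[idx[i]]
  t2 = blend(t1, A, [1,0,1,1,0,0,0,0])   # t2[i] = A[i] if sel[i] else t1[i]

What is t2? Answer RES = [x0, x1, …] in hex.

→ t0 |50|63|df|fc|91|e7|bf|f4|
→ t1 |f4|50|f4|bf|e7|df|fc|e7|
→ t2 |8c|50|1a|cc|e7|df|fc|e7|

RES = [ 0x8c  0x50  0x1a  0xcc  0xe7  0xdf  0xfc  0xe7 ]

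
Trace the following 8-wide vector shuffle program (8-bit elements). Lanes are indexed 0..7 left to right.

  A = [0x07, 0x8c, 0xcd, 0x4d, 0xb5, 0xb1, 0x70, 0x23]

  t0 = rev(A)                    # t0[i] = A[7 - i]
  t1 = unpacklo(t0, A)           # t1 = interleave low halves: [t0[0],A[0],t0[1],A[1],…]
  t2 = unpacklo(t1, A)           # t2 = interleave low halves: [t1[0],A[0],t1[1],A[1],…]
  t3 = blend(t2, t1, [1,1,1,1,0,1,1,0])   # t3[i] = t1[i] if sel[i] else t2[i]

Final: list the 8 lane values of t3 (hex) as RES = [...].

RES = [0x23, 0x07, 0x70, 0x8c, 0x70, 0xcd, 0xb5, 0x4d]

t0 = [0x23, 0x70, 0xb1, 0xb5, 0x4d, 0xcd, 0x8c, 0x07]
t1 = [0x23, 0x07, 0x70, 0x8c, 0xb1, 0xcd, 0xb5, 0x4d]
t2 = [0x23, 0x07, 0x07, 0x8c, 0x70, 0xcd, 0x8c, 0x4d]
t3 = [0x23, 0x07, 0x70, 0x8c, 0x70, 0xcd, 0xb5, 0x4d]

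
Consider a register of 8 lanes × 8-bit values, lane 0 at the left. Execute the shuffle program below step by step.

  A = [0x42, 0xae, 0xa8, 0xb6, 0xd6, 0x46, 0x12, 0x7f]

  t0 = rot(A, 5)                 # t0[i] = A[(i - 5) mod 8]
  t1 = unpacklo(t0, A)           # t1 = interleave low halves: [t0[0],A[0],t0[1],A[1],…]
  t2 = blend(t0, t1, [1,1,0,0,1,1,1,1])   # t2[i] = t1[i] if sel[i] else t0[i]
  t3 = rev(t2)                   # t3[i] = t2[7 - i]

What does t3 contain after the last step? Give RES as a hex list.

RES = [0xb6, 0x12, 0xa8, 0x46, 0x12, 0x46, 0x42, 0xb6]

  t0: b6 d6 46 12 7f 42 ae a8
  t1: b6 42 d6 ae 46 a8 12 b6
  t2: b6 42 46 12 46 a8 12 b6
  t3: b6 12 a8 46 12 46 42 b6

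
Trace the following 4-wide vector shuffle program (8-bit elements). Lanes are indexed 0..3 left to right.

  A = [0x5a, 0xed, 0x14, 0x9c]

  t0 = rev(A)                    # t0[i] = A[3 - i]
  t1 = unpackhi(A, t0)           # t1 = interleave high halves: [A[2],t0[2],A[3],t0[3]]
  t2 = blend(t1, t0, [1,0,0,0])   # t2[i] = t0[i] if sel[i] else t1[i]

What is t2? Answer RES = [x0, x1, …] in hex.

  t0: 9c 14 ed 5a
  t1: 14 ed 9c 5a
  t2: 9c ed 9c 5a

RES = [ 0x9c  0xed  0x9c  0x5a ]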